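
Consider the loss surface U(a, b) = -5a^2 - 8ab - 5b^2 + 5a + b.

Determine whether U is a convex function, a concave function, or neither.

U is quadratic, so its Hessian is the constant matrix H = [[-10, -8], [-8, -10]].
det(H) = 36, tr(H) = -20.
det(H) > 0 and tr(H) < 0, so H is negative definite everywhere: concave.

concave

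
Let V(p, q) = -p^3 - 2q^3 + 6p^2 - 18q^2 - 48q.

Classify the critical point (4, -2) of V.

The mixed partial ∂²V/∂p∂q is 0, so the Hessian at any point is diag(V_pp, V_qq) = diag(6(-p + 2), -12(q + 3)).
At (4, -2): H = diag(-12, -12).
Both eigenvalues are negative, so H is negative definite: a local maximum.

local maximum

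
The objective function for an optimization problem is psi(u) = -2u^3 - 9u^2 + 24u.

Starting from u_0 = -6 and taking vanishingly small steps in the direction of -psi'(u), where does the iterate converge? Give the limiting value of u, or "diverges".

-4

psi'(u) = -6(u - 1)(u + 4), so psi'(-6) = -84.
Gradient descent moves in the -psi' direction, i.e. u is increasing.
The nearest critical point in that direction is u = -4, where psi'' = 30 > 0 (a local minimum). The iterate converges there.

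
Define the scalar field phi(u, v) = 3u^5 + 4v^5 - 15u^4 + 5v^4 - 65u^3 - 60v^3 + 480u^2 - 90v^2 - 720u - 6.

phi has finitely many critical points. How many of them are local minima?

4

phi separates as a function of u plus a function of v, so ∇phi=0 decouples.
∂phi/∂u = 15(u - 4)(u - 3)(u - 1)(u + 4) = 0 at u ∈ {-4, 1, 3, 4}; ∂phi/∂v = 20v(v - 3)(v + 1)(v + 3) = 0 at v ∈ {-3, -1, 0, 3}.
The Hessian is diagonal: diag(phi_uu, phi_vv). Second derivatives: phi_uu(-4)=-4200, phi_uu(1)=450, phi_uu(3)=-210, phi_uu(4)=360; phi_vv(-3)=-720, phi_vv(-1)=160, phi_vv(0)=-180, phi_vv(3)=1440.
Local minima occur where both diagonal entries positive: (1, -1), (1, 3), (4, -1), (4, 3). Count: 4.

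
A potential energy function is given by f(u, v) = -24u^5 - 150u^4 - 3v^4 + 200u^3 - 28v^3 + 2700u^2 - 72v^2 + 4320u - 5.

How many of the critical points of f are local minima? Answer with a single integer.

f separates as a function of u plus a function of v, so ∇f=0 decouples.
∂f/∂u = -120(u - 3)(u + 1)(u + 3)(u + 4) = 0 at u ∈ {-4, -3, -1, 3}; ∂f/∂v = -12v(v + 3)(v + 4) = 0 at v ∈ {-4, -3, 0}.
The Hessian is diagonal: diag(f_uu, f_vv). Second derivatives: f_uu(-4)=2520, f_uu(-3)=-1440, f_uu(-1)=2880, f_uu(3)=-20160; f_vv(-4)=-48, f_vv(-3)=36, f_vv(0)=-144.
Local minima occur where both diagonal entries positive: (-4, -3), (-1, -3). Count: 2.

2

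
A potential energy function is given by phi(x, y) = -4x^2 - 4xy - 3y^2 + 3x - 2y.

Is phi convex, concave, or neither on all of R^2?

phi is quadratic, so its Hessian is the constant matrix H = [[-8, -4], [-4, -6]].
det(H) = 32, tr(H) = -14.
det(H) > 0 and tr(H) < 0, so H is negative definite everywhere: concave.

concave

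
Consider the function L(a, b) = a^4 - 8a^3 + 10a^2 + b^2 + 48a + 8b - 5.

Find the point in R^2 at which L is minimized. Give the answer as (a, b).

(-1, -4)

L(a,b) separates as P(a) + Q(b) − 5, so its minimum is min P + min Q − 5.
P'(a) = 4(a - 4)(a - 3)(a + 1) vanishes at a ∈ {-1, 3, 4}; Q'(b) = 2b + 8 vanishes at b ∈ {-4}.
Local minima of P (where P''>0): P(-1)=-29, P(4)=96. Local minima of Q: Q(-4)=-16.
So the global minimum of L is P(-1) + Q(-4) − 5 = -29 − 16 − 5 = -50, attained at (-1, -4).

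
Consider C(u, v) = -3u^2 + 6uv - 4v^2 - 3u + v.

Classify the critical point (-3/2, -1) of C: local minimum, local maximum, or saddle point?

local maximum

The Hessian of C is constant: H = [[-6, 6], [6, -8]].
det(H) = (-6)·(-8) − 6² = 12.
det(H) > 0 and tr(H) = -14 < 0, so H is negative definite and the point is a local maximum.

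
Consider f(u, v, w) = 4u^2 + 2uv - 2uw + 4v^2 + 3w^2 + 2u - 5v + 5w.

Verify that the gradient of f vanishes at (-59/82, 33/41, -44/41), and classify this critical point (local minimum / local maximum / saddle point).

∇f = (8u + 2v - 2w + 2, 2u + 8v - 5, -2u + 6w + 5); substituting (-59/82, 33/41, -44/41) gives ∇f = (0, 0, 0), so (-59/82, 33/41, -44/41) is indeed a critical point.
The Hessian is constant: H = [[8, 2, -2], [2, 8, 0], [-2, 0, 6]].
Leading principal minors: Δ₁ = 8, Δ₂ = 60, Δ₃ = 328.
All leading minors are positive, so H is positive definite: a local minimum.

local minimum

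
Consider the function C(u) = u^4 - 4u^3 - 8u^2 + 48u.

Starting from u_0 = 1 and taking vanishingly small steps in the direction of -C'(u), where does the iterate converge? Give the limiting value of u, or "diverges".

-2

C'(u) = 4(u - 3)(u - 2)(u + 2), so C'(1) = 24.
Gradient descent moves in the -C' direction, i.e. u is decreasing.
The nearest critical point in that direction is u = -2, where C'' = 80 > 0 (a local minimum). The iterate converges there.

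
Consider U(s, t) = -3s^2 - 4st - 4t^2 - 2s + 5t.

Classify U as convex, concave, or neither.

concave

U is quadratic, so its Hessian is the constant matrix H = [[-6, -4], [-4, -8]].
det(H) = 32, tr(H) = -14.
det(H) > 0 and tr(H) < 0, so H is negative definite everywhere: concave.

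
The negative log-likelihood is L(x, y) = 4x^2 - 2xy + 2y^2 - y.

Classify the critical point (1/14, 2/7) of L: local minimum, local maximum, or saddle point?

local minimum

The Hessian of L is constant: H = [[8, -2], [-2, 4]].
det(H) = 8·4 − (-2)² = 28.
det(H) > 0 and tr(H) = 12 > 0, so H is positive definite and the point is a local minimum.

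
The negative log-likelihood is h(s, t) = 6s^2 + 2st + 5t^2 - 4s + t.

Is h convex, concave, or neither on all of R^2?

convex

h is quadratic, so its Hessian is the constant matrix H = [[12, 2], [2, 10]].
det(H) = 116, tr(H) = 22.
det(H) > 0 and tr(H) > 0, so H is positive definite everywhere: convex.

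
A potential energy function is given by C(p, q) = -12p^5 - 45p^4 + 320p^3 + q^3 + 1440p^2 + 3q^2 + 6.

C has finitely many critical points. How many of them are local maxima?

2

C separates as a function of p plus a function of q, so ∇C=0 decouples.
∂C/∂p = -60p(p - 4)(p + 3)(p + 4) = 0 at p ∈ {-4, -3, 0, 4}; ∂C/∂q = 3q(q + 2) = 0 at q ∈ {-2, 0}.
The Hessian is diagonal: diag(C_pp, C_qq). Second derivatives: C_pp(-4)=1920, C_pp(-3)=-1260, C_pp(0)=2880, C_pp(4)=-13440; C_qq(-2)=-6, C_qq(0)=6.
Local maxima occur where both diagonal entries negative: (-3, -2), (4, -2). Count: 2.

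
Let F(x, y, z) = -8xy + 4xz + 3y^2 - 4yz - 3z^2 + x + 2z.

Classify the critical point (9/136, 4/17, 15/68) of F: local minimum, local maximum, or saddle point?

The Hessian is constant: H = [[0, -8, 4], [-8, 6, -4], [4, -4, -6]].
Leading principal minors: Δ₁ = 0, Δ₂ = -64, Δ₃ = 544.
The minors fit neither the all-positive nor the alternating-sign pattern, so H is indefinite: a saddle point.

saddle point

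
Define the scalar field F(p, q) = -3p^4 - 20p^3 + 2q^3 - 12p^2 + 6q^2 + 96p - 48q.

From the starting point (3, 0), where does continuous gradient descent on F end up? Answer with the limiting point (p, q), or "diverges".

F is separable, so gradient descent decouples: p follows -∂F/∂p, q follows -∂F/∂q.
∂F/∂p = -12(p - 1)(p + 2)(p + 4); at p=3 this is -840, so p increases.
∂F/∂q = 6(q - 2)(q + 4); at q=0 this is -48, so q increases.
The p-coordinate has no critical point in that direction and runs off to infinity.

diverges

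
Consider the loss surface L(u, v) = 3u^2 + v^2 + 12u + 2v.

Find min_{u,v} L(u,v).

L(u,v) separates as P(u) + Q(v), so its minimum is min P + min Q.
P'(u) = 6u + 12 vanishes at u ∈ {-2}; Q'(v) = 2v + 2 vanishes at v ∈ {-1}.
Local minima of P (where P''>0): P(-2)=-12. Local minima of Q: Q(-1)=-1.
So the global minimum of L is P(-2) + Q(-1) = -12 − 1 = -13, attained at (-2, -1).

-13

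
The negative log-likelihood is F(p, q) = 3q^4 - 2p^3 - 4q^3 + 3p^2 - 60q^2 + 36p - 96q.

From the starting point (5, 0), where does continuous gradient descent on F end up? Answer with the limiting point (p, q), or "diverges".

diverges

F is separable, so gradient descent decouples: p follows -∂F/∂p, q follows -∂F/∂q.
∂F/∂p = -6(p - 3)(p + 2); at p=5 this is -84, so p increases.
∂F/∂q = 12(q - 4)(q + 1)(q + 2); at q=0 this is -96, so q increases.
The p-coordinate has no critical point in that direction and runs off to infinity.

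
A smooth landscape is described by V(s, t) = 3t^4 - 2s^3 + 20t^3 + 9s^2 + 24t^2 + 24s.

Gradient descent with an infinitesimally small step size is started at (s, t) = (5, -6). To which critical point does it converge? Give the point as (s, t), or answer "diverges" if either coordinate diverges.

V is separable, so gradient descent decouples: s follows -∂V/∂s, t follows -∂V/∂t.
∂V/∂s = -6(s - 4)(s + 1); at s=5 this is -36, so s increases.
∂V/∂t = 12t(t + 1)(t + 4); at t=-6 this is -720, so t increases.
The s-coordinate has no critical point in that direction and runs off to infinity.

diverges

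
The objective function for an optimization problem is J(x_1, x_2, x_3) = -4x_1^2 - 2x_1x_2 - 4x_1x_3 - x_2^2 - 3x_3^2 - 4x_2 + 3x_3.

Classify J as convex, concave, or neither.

concave

J is quadratic, so its Hessian is the constant matrix H = [[-8, -2, -4], [-2, -2, 0], [-4, 0, -6]].
Leading principal minors: -8, 12, -40.
Signs alternate −, +, − ⇒ H ≺ 0 ⇒ concave.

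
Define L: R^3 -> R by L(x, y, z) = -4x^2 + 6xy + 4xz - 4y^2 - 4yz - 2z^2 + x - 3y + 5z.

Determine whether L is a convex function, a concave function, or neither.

concave

L is quadratic, so its Hessian is the constant matrix H = [[-8, 6, 4], [6, -8, -4], [4, -4, -4]].
Leading principal minors: -8, 28, -48.
Signs alternate −, +, − ⇒ H ≺ 0 ⇒ concave.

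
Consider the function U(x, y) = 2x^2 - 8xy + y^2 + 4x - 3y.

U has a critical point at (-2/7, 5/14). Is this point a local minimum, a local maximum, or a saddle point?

saddle point

The Hessian of U is constant: H = [[4, -8], [-8, 2]].
det(H) = 4·2 − (-8)² = -56.
Since det(H) < 0, H is indefinite and the critical point is a saddle point.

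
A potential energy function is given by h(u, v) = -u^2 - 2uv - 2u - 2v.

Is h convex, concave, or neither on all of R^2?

h is quadratic, so its Hessian is the constant matrix H = [[-2, -2], [-2, 0]].
det(H) = -4, tr(H) = -2.
det(H) < 0, so H is indefinite: neither convex nor concave.

neither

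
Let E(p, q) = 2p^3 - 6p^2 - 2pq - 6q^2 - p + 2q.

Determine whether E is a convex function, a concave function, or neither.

The term 2p^3 is cubic, so the Hessian is not constant.
∂²E/∂p² = 12p - 12, which takes both signs as p varies (negative for sufficiently negative p). A diagonal entry of the Hessian changing sign means the Hessian is neither positive- nor negative-semidefinite on all of R^2.

neither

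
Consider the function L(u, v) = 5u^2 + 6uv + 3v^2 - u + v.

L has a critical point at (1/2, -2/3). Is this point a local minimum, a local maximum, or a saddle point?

local minimum

The Hessian of L is constant: H = [[10, 6], [6, 6]].
det(H) = 10·6 − 6² = 24.
det(H) > 0 and tr(H) = 16 > 0, so H is positive definite and the point is a local minimum.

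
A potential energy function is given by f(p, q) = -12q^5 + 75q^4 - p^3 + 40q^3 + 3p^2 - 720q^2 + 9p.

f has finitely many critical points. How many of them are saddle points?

f separates as a function of p plus a function of q, so ∇f=0 decouples.
∂f/∂p = -3(p - 3)(p + 1) = 0 at p ∈ {-1, 3}; ∂f/∂q = -60q(q - 4)(q - 3)(q + 2) = 0 at q ∈ {-2, 0, 3, 4}.
The Hessian is diagonal: diag(f_pp, f_qq). Second derivatives: f_pp(-1)=12, f_pp(3)=-12; f_qq(-2)=3600, f_qq(0)=-1440, f_qq(3)=900, f_qq(4)=-1440.
Saddle points occur where the two diagonal entries have opposite signs: (-1, 0), (-1, 4), (3, -2), (3, 3). Count: 4.

4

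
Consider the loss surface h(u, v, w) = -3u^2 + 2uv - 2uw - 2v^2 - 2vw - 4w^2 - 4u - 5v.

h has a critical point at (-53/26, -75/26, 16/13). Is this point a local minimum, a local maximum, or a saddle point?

local maximum

The Hessian is constant: H = [[-6, 2, -2], [2, -4, -2], [-2, -2, -8]].
Leading principal minors: Δ₁ = -6, Δ₂ = 20, Δ₃ = -104.
The minors alternate sign starting negative (−, +, −), so H is negative definite: a local maximum.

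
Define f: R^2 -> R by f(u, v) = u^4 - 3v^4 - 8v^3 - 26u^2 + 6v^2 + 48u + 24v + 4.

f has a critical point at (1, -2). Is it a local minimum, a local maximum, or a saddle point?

local maximum

The mixed partial ∂²f/∂u∂v is 0, so the Hessian at any point is diag(f_uu, f_vv) = diag(4(3u^2 - 13), 12(-3v^2 - 4v + 1)).
At (1, -2): H = diag(-40, -36).
Both eigenvalues are negative, so H is negative definite: a local maximum.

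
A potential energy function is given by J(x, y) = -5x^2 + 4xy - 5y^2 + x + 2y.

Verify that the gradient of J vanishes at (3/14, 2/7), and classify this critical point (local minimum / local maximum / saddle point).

local maximum

∇J = (-10x + 4y + 1, 4x - 10y + 2); substituting (3/14, 2/7) gives ∇J = (0, 0), so (3/14, 2/7) is indeed a critical point.
The Hessian of J is constant: H = [[-10, 4], [4, -10]].
det(H) = (-10)·(-10) − 4² = 84.
det(H) > 0 and tr(H) = -20 < 0, so H is negative definite and the point is a local maximum.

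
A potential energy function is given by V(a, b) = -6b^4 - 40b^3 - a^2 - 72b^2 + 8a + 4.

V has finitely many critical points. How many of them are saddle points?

1

V separates as a function of a plus a function of b, so ∇V=0 decouples.
∂V/∂a = -2(a - 4) = 0 at a ∈ {4}; ∂V/∂b = -24b(b + 2)(b + 3) = 0 at b ∈ {-3, -2, 0}.
The Hessian is diagonal: diag(V_aa, V_bb). Second derivatives: V_aa(4)=-2; V_bb(-3)=-72, V_bb(-2)=48, V_bb(0)=-144.
Saddle points occur where the two diagonal entries have opposite signs: (4, -2). Count: 1.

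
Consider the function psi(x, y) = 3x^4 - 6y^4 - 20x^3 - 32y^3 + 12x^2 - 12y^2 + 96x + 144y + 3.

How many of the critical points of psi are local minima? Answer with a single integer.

psi separates as a function of x plus a function of y, so ∇psi=0 decouples.
∂psi/∂x = 12(x - 4)(x - 2)(x + 1) = 0 at x ∈ {-1, 2, 4}; ∂psi/∂y = -24(y - 1)(y + 2)(y + 3) = 0 at y ∈ {-3, -2, 1}.
The Hessian is diagonal: diag(psi_xx, psi_yy). Second derivatives: psi_xx(-1)=180, psi_xx(2)=-72, psi_xx(4)=120; psi_yy(-3)=-96, psi_yy(-2)=72, psi_yy(1)=-288.
Local minima occur where both diagonal entries positive: (-1, -2), (4, -2). Count: 2.

2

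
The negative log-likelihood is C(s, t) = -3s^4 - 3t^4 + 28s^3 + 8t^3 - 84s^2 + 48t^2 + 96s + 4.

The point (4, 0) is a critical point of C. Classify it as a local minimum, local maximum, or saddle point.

The mixed partial ∂²C/∂s∂t is 0, so the Hessian at any point is diag(C_ss, C_tt) = diag(12(-3s^2 + 14s - 14), 12(-3t^2 + 4t + 8)).
At (4, 0): H = diag(-72, 96).
The eigenvalues have opposite signs, so H is indefinite: a saddle point.

saddle point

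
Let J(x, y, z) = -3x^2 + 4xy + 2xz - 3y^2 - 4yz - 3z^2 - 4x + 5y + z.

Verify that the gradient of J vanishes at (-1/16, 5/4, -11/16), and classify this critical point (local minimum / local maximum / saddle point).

local maximum

∇J = (-6x + 4y + 2z - 4, 4x - 6y - 4z + 5, 2x - 4y - 6z + 1); substituting (-1/16, 5/4, -11/16) gives ∇J = (0, 0, 0), so (-1/16, 5/4, -11/16) is indeed a critical point.
The Hessian is constant: H = [[-6, 4, 2], [4, -6, -4], [2, -4, -6]].
Leading principal minors: Δ₁ = -6, Δ₂ = 20, Δ₃ = -64.
The minors alternate sign starting negative (−, +, −), so H is negative definite: a local maximum.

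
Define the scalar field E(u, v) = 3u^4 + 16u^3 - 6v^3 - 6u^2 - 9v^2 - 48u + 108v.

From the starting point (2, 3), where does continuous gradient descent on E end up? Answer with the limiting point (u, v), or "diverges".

diverges

E is separable, so gradient descent decouples: u follows -∂E/∂u, v follows -∂E/∂v.
∂E/∂u = 12(u - 1)(u + 1)(u + 4); at u=2 this is 216, so u decreases.
∂E/∂v = -18(v - 2)(v + 3); at v=3 this is -108, so v increases.
The v-coordinate has no critical point in that direction and runs off to infinity.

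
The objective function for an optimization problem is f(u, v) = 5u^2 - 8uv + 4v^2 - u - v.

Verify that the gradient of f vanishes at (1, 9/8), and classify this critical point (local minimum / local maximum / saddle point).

local minimum

∇f = (10u - 8v - 1, -8u + 8v - 1); substituting (1, 9/8) gives ∇f = (0, 0), so (1, 9/8) is indeed a critical point.
The Hessian of f is constant: H = [[10, -8], [-8, 8]].
det(H) = 10·8 − (-8)² = 16.
det(H) > 0 and tr(H) = 18 > 0, so H is positive definite and the point is a local minimum.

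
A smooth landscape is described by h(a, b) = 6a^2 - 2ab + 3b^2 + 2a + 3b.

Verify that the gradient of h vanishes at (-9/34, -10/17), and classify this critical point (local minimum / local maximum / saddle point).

∇h = (12a - 2b + 2, -2a + 6b + 3); substituting (-9/34, -10/17) gives ∇h = (0, 0), so (-9/34, -10/17) is indeed a critical point.
The Hessian of h is constant: H = [[12, -2], [-2, 6]].
det(H) = 12·6 − (-2)² = 68.
det(H) > 0 and tr(H) = 18 > 0, so H is positive definite and the point is a local minimum.

local minimum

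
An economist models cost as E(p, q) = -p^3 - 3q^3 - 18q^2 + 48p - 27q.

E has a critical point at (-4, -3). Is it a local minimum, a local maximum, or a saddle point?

local minimum

The mixed partial ∂²E/∂p∂q is 0, so the Hessian at any point is diag(E_pp, E_qq) = diag(-6p, -18(q + 2)).
At (-4, -3): H = diag(24, 18).
Both eigenvalues are positive, so H is positive definite: a local minimum.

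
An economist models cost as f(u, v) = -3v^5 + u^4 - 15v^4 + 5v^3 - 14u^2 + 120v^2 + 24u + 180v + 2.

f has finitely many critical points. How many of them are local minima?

f separates as a function of u plus a function of v, so ∇f=0 decouples.
∂f/∂u = 4(u - 2)(u - 1)(u + 3) = 0 at u ∈ {-3, 1, 2}; ∂f/∂v = -15(v - 2)(v + 1)(v + 2)(v + 3) = 0 at v ∈ {-3, -2, -1, 2}.
The Hessian is diagonal: diag(f_uu, f_vv). Second derivatives: f_uu(-3)=80, f_uu(1)=-16, f_uu(2)=20; f_vv(-3)=150, f_vv(-2)=-60, f_vv(-1)=90, f_vv(2)=-900.
Local minima occur where both diagonal entries positive: (-3, -3), (-3, -1), (2, -3), (2, -1). Count: 4.

4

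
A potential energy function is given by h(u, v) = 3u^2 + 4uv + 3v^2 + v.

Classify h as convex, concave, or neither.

convex

h is quadratic, so its Hessian is the constant matrix H = [[6, 4], [4, 6]].
det(H) = 20, tr(H) = 12.
det(H) > 0 and tr(H) > 0, so H is positive definite everywhere: convex.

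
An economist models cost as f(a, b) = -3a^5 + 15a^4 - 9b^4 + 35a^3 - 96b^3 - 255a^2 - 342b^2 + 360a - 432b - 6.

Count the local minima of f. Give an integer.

2

f separates as a function of a plus a function of b, so ∇f=0 decouples.
∂f/∂a = -15(a - 4)(a - 2)(a - 1)(a + 3) = 0 at a ∈ {-3, 1, 2, 4}; ∂f/∂b = -36(b + 1)(b + 3)(b + 4) = 0 at b ∈ {-4, -3, -1}.
The Hessian is diagonal: diag(f_aa, f_bb). Second derivatives: f_aa(-3)=2100, f_aa(1)=-180, f_aa(2)=150, f_aa(4)=-630; f_bb(-4)=-108, f_bb(-3)=72, f_bb(-1)=-216.
Local minima occur where both diagonal entries positive: (-3, -3), (2, -3). Count: 2.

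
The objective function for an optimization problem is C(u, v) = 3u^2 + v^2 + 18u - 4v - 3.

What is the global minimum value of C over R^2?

C(u,v) separates as P(u) + Q(v) − 3, so its minimum is min P + min Q − 3.
P'(u) = 6u + 18 vanishes at u ∈ {-3}; Q'(v) = 2v - 4 vanishes at v ∈ {2}.
Local minima of P (where P''>0): P(-3)=-27. Local minima of Q: Q(2)=-4.
So the global minimum of C is P(-3) + Q(2) − 3 = -27 − 4 − 3 = -34, attained at (-3, 2).

-34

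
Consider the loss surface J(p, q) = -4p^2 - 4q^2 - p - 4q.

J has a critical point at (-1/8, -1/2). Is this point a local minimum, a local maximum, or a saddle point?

local maximum

The Hessian of J is constant: H = [[-8, 0], [0, -8]].
det(H) = (-8)·(-8) − 0² = 64.
det(H) > 0 and tr(H) = -16 < 0, so H is negative definite and the point is a local maximum.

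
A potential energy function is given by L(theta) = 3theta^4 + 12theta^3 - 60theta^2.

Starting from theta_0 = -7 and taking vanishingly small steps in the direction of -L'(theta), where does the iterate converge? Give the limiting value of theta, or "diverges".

-5

L'(theta) = 12theta(theta - 2)(theta + 5), so L'(-7) = -1512.
Gradient descent moves in the -L' direction, i.e. theta is increasing.
The nearest critical point in that direction is theta = -5, where L'' = 420 > 0 (a local minimum). The iterate converges there.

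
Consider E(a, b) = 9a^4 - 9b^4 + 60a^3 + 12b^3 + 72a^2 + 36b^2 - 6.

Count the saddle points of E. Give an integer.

5

E separates as a function of a plus a function of b, so ∇E=0 decouples.
∂E/∂a = 36a(a + 1)(a + 4) = 0 at a ∈ {-4, -1, 0}; ∂E/∂b = -36b(b - 2)(b + 1) = 0 at b ∈ {-1, 0, 2}.
The Hessian is diagonal: diag(E_aa, E_bb). Second derivatives: E_aa(-4)=432, E_aa(-1)=-108, E_aa(0)=144; E_bb(-1)=-108, E_bb(0)=72, E_bb(2)=-216.
Saddle points occur where the two diagonal entries have opposite signs: (-4, -1), (-4, 2), (-1, 0), (0, -1), (0, 2). Count: 5.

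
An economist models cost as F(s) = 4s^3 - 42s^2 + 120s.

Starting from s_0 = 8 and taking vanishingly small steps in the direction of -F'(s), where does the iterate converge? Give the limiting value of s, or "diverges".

F'(s) = 12(s - 5)(s - 2), so F'(8) = 216.
Gradient descent moves in the -F' direction, i.e. s is decreasing.
The nearest critical point in that direction is s = 5, where F'' = 36 > 0 (a local minimum). The iterate converges there.

5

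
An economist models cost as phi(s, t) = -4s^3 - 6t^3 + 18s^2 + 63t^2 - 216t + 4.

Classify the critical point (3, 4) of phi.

The mixed partial ∂²phi/∂s∂t is 0, so the Hessian at any point is diag(phi_ss, phi_tt) = diag(12(-2s + 3), 18(-2t + 7)).
At (3, 4): H = diag(-36, -18).
Both eigenvalues are negative, so H is negative definite: a local maximum.

local maximum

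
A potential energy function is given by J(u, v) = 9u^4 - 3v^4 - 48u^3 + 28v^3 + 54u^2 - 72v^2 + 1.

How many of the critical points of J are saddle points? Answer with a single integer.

5

J separates as a function of u plus a function of v, so ∇J=0 decouples.
∂J/∂u = 36u(u - 3)(u - 1) = 0 at u ∈ {0, 1, 3}; ∂J/∂v = -12v(v - 4)(v - 3) = 0 at v ∈ {0, 3, 4}.
The Hessian is diagonal: diag(J_uu, J_vv). Second derivatives: J_uu(0)=108, J_uu(1)=-72, J_uu(3)=216; J_vv(0)=-144, J_vv(3)=36, J_vv(4)=-48.
Saddle points occur where the two diagonal entries have opposite signs: (0, 0), (0, 4), (1, 3), (3, 0), (3, 4). Count: 5.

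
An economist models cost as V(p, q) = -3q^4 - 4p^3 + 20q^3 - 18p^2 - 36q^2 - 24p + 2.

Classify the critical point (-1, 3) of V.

local maximum

The mixed partial ∂²V/∂p∂q is 0, so the Hessian at any point is diag(V_pp, V_qq) = diag(-12(2p + 3), 12(-3q^2 + 10q - 6)).
At (-1, 3): H = diag(-12, -36).
Both eigenvalues are negative, so H is negative definite: a local maximum.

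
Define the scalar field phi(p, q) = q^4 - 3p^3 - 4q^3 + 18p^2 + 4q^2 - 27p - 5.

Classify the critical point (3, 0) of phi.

The mixed partial ∂²phi/∂p∂q is 0, so the Hessian at any point is diag(phi_pp, phi_qq) = diag(18(-p + 2), 4(3q^2 - 6q + 2)).
At (3, 0): H = diag(-18, 8).
The eigenvalues have opposite signs, so H is indefinite: a saddle point.

saddle point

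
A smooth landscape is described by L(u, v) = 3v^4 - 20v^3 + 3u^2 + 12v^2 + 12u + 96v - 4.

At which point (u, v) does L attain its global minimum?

(-2, -1)

L(u,v) separates as P(u) + Q(v) − 4, so its minimum is min P + min Q − 4.
P'(u) = 6u + 12 vanishes at u ∈ {-2}; Q'(v) = 12(v - 4)(v - 2)(v + 1) vanishes at v ∈ {-1, 2, 4}.
Local minima of P (where P''>0): P(-2)=-12. Local minima of Q: Q(-1)=-61, Q(4)=64.
So the global minimum of L is P(-2) + Q(-1) − 4 = -12 − 61 − 4 = -77, attained at (-2, -1).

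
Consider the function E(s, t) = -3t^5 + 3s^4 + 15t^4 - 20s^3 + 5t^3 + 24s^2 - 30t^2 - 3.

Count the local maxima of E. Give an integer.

2

E separates as a function of s plus a function of t, so ∇E=0 decouples.
∂E/∂s = 12s(s - 4)(s - 1) = 0 at s ∈ {0, 1, 4}; ∂E/∂t = -15t(t - 4)(t - 1)(t + 1) = 0 at t ∈ {-1, 0, 1, 4}.
The Hessian is diagonal: diag(E_ss, E_tt). Second derivatives: E_ss(0)=48, E_ss(1)=-36, E_ss(4)=144; E_tt(-1)=150, E_tt(0)=-60, E_tt(1)=90, E_tt(4)=-900.
Local maxima occur where both diagonal entries negative: (1, 0), (1, 4). Count: 2.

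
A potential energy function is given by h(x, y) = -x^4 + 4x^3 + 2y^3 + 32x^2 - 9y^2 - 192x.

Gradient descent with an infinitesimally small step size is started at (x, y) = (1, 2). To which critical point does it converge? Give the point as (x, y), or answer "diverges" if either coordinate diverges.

(3, 3)

h is separable, so gradient descent decouples: x follows -∂h/∂x, y follows -∂h/∂y.
∂h/∂x = -4(x - 4)(x - 3)(x + 4); at x=1 this is -120, so x increases.
∂h/∂y = 6y(y - 3); at y=2 this is -12, so y increases.
x converges to its nearest critical value 3 (a local min of the x-part); y converges to 3. The iterate converges to (3, 3).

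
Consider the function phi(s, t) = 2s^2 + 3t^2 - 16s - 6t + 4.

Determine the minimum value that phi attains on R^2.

phi(s,t) separates as P(s) + Q(t) + 4, so its minimum is min P + min Q + 4.
P'(s) = 4s - 16 vanishes at s ∈ {4}; Q'(t) = 6(t - 1) vanishes at t ∈ {1}.
Local minima of P (where P''>0): P(4)=-32. Local minima of Q: Q(1)=-3.
So the global minimum of phi is P(4) + Q(1) + 4 = -32 − 3 + 4 = -31, attained at (4, 1).

-31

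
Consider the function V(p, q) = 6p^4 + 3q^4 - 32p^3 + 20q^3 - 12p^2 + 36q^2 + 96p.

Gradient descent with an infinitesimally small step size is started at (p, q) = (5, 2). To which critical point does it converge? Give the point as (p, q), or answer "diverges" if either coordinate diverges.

(4, 0)

V is separable, so gradient descent decouples: p follows -∂V/∂p, q follows -∂V/∂q.
∂V/∂p = 24(p - 4)(p - 1)(p + 1); at p=5 this is 576, so p decreases.
∂V/∂q = 12q(q + 2)(q + 3); at q=2 this is 480, so q decreases.
p converges to its nearest critical value 4 (a local min of the p-part); q converges to 0. The iterate converges to (4, 0).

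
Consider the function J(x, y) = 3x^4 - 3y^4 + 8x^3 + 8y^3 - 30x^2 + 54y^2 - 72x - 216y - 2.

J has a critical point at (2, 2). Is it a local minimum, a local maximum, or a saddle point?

local minimum

The mixed partial ∂²J/∂x∂y is 0, so the Hessian at any point is diag(J_xx, J_yy) = diag(12(3x^2 + 4x - 5), 12(-3y^2 + 4y + 9)).
At (2, 2): H = diag(180, 60).
Both eigenvalues are positive, so H is positive definite: a local minimum.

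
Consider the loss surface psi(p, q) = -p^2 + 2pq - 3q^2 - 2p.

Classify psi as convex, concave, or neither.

concave

psi is quadratic, so its Hessian is the constant matrix H = [[-2, 2], [2, -6]].
det(H) = 8, tr(H) = -8.
det(H) > 0 and tr(H) < 0, so H is negative definite everywhere: concave.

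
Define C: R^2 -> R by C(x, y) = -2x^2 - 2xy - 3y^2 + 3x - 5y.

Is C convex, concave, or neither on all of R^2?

C is quadratic, so its Hessian is the constant matrix H = [[-4, -2], [-2, -6]].
det(H) = 20, tr(H) = -10.
det(H) > 0 and tr(H) < 0, so H is negative definite everywhere: concave.

concave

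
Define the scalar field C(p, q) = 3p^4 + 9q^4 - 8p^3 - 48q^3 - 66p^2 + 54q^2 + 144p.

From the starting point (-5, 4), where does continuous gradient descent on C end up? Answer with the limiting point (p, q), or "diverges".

(-3, 3)

C is separable, so gradient descent decouples: p follows -∂C/∂p, q follows -∂C/∂q.
∂C/∂p = 12(p - 4)(p - 1)(p + 3); at p=-5 this is -1296, so p increases.
∂C/∂q = 36q(q - 3)(q - 1); at q=4 this is 432, so q decreases.
p converges to its nearest critical value -3 (a local min of the p-part); q converges to 3. The iterate converges to (-3, 3).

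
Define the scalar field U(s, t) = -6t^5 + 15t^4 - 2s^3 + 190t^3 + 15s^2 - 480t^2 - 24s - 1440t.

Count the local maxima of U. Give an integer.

2

U separates as a function of s plus a function of t, so ∇U=0 decouples.
∂U/∂s = -6(s - 4)(s - 1) = 0 at s ∈ {1, 4}; ∂U/∂t = -30(t - 4)(t - 3)(t + 1)(t + 4) = 0 at t ∈ {-4, -1, 3, 4}.
The Hessian is diagonal: diag(U_ss, U_tt). Second derivatives: U_ss(1)=18, U_ss(4)=-18; U_tt(-4)=5040, U_tt(-1)=-1800, U_tt(3)=840, U_tt(4)=-1200.
Local maxima occur where both diagonal entries negative: (4, -1), (4, 4). Count: 2.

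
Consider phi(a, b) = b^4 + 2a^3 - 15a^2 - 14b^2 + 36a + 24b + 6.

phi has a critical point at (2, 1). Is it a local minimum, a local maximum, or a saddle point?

The mixed partial ∂²phi/∂a∂b is 0, so the Hessian at any point is diag(phi_aa, phi_bb) = diag(6(2a - 5), 4(3b^2 - 7)).
At (2, 1): H = diag(-6, -16).
Both eigenvalues are negative, so H is negative definite: a local maximum.

local maximum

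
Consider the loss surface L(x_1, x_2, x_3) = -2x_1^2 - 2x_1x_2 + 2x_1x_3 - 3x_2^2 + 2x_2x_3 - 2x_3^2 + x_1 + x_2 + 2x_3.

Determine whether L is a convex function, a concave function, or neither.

L is quadratic, so its Hessian is the constant matrix H = [[-4, -2, 2], [-2, -6, 2], [2, 2, -4]].
Leading principal minors: -4, 20, -56.
Signs alternate −, +, − ⇒ H ≺ 0 ⇒ concave.

concave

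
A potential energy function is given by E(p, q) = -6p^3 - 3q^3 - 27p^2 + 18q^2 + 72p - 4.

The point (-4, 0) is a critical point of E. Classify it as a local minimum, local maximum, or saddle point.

The mixed partial ∂²E/∂p∂q is 0, so the Hessian at any point is diag(E_pp, E_qq) = diag(-18(2p + 3), 18(-q + 2)).
At (-4, 0): H = diag(90, 36).
Both eigenvalues are positive, so H is positive definite: a local minimum.

local minimum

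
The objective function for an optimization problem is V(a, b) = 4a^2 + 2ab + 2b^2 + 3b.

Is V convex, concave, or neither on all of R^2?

convex

V is quadratic, so its Hessian is the constant matrix H = [[8, 2], [2, 4]].
det(H) = 28, tr(H) = 12.
det(H) > 0 and tr(H) > 0, so H is positive definite everywhere: convex.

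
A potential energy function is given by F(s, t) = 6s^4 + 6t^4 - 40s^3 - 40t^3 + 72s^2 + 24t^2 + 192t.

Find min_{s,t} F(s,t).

F(s,t) separates as P(s) + Q(t), so its minimum is min P + min Q.
P'(s) = 24s(s - 3)(s - 2) vanishes at s ∈ {0, 2, 3}; Q'(t) = 24(t - 4)(t - 2)(t + 1) vanishes at t ∈ {-1, 2, 4}.
Local minima of P (where P''>0): P(0)=0, P(3)=54. Local minima of Q: Q(-1)=-122, Q(4)=128.
So the global minimum of F is P(0) + Q(-1) = 0 − 122 = -122, attained at (0, -1).

-122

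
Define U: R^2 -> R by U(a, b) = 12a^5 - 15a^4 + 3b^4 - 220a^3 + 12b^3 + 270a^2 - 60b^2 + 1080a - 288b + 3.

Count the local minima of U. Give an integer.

U separates as a function of a plus a function of b, so ∇U=0 decouples.
∂U/∂a = 60(a - 3)(a - 2)(a + 1)(a + 3) = 0 at a ∈ {-3, -1, 2, 3}; ∂U/∂b = 12(b - 3)(b + 2)(b + 4) = 0 at b ∈ {-4, -2, 3}.
The Hessian is diagonal: diag(U_aa, U_bb). Second derivatives: U_aa(-3)=-3600, U_aa(-1)=1440, U_aa(2)=-900, U_aa(3)=1440; U_bb(-4)=168, U_bb(-2)=-120, U_bb(3)=420.
Local minima occur where both diagonal entries positive: (-1, -4), (-1, 3), (3, -4), (3, 3). Count: 4.

4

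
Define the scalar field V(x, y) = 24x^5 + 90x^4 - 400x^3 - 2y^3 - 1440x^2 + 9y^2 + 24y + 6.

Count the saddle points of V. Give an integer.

4

V separates as a function of x plus a function of y, so ∇V=0 decouples.
∂V/∂x = 120x(x - 3)(x + 2)(x + 4) = 0 at x ∈ {-4, -2, 0, 3}; ∂V/∂y = -6(y - 4)(y + 1) = 0 at y ∈ {-1, 4}.
The Hessian is diagonal: diag(V_xx, V_yy). Second derivatives: V_xx(-4)=-6720, V_xx(-2)=2400, V_xx(0)=-2880, V_xx(3)=12600; V_yy(-1)=30, V_yy(4)=-30.
Saddle points occur where the two diagonal entries have opposite signs: (-4, -1), (-2, 4), (0, -1), (3, 4). Count: 4.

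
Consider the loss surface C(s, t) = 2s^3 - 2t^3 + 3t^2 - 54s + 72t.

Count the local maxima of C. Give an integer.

C separates as a function of s plus a function of t, so ∇C=0 decouples.
∂C/∂s = 6(s - 3)(s + 3) = 0 at s ∈ {-3, 3}; ∂C/∂t = -6(t - 4)(t + 3) = 0 at t ∈ {-3, 4}.
The Hessian is diagonal: diag(C_ss, C_tt). Second derivatives: C_ss(-3)=-36, C_ss(3)=36; C_tt(-3)=42, C_tt(4)=-42.
Local maxima occur where both diagonal entries negative: (-3, 4). Count: 1.

1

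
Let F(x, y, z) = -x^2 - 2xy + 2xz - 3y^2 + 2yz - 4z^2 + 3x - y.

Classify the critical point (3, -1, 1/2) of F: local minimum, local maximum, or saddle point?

local maximum

The Hessian is constant: H = [[-2, -2, 2], [-2, -6, 2], [2, 2, -8]].
Leading principal minors: Δ₁ = -2, Δ₂ = 8, Δ₃ = -48.
The minors alternate sign starting negative (−, +, −), so H is negative definite: a local maximum.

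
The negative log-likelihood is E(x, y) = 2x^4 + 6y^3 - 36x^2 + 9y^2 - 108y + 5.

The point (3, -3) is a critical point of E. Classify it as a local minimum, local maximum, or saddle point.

saddle point

The mixed partial ∂²E/∂x∂y is 0, so the Hessian at any point is diag(E_xx, E_yy) = diag(24(x^2 - 3), 18(2y + 1)).
At (3, -3): H = diag(144, -90).
The eigenvalues have opposite signs, so H is indefinite: a saddle point.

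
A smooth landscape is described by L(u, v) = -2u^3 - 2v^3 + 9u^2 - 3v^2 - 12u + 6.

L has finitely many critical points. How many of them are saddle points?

L separates as a function of u plus a function of v, so ∇L=0 decouples.
∂L/∂u = -6(u - 2)(u - 1) = 0 at u ∈ {1, 2}; ∂L/∂v = -6v(v + 1) = 0 at v ∈ {-1, 0}.
The Hessian is diagonal: diag(L_uu, L_vv). Second derivatives: L_uu(1)=6, L_uu(2)=-6; L_vv(-1)=6, L_vv(0)=-6.
Saddle points occur where the two diagonal entries have opposite signs: (1, 0), (2, -1). Count: 2.

2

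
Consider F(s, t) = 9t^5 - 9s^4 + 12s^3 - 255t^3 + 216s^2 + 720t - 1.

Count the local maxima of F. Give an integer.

F separates as a function of s plus a function of t, so ∇F=0 decouples.
∂F/∂s = -36s(s - 4)(s + 3) = 0 at s ∈ {-3, 0, 4}; ∂F/∂t = 45(t - 4)(t - 1)(t + 1)(t + 4) = 0 at t ∈ {-4, -1, 1, 4}.
The Hessian is diagonal: diag(F_ss, F_tt). Second derivatives: F_ss(-3)=-756, F_ss(0)=432, F_ss(4)=-1008; F_tt(-4)=-5400, F_tt(-1)=1350, F_tt(1)=-1350, F_tt(4)=5400.
Local maxima occur where both diagonal entries negative: (-3, -4), (-3, 1), (4, -4), (4, 1). Count: 4.

4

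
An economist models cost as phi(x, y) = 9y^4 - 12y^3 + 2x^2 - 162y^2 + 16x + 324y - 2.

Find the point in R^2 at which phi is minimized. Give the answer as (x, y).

(-4, -3)

phi(x,y) separates as P(x) + Q(y) − 2, so its minimum is min P + min Q − 2.
P'(x) = 4x + 16 vanishes at x ∈ {-4}; Q'(y) = 36(y - 3)(y - 1)(y + 3) vanishes at y ∈ {-3, 1, 3}.
Local minima of P (where P''>0): P(-4)=-32. Local minima of Q: Q(-3)=-1377, Q(3)=-81.
So the global minimum of phi is P(-4) + Q(-3) − 2 = -32 − 1377 − 2 = -1411, attained at (-4, -3).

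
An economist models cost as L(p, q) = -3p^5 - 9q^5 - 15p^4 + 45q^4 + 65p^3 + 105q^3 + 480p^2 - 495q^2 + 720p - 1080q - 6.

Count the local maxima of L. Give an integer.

4

L separates as a function of p plus a function of q, so ∇L=0 decouples.
∂L/∂p = -15(p - 4)(p + 1)(p + 3)(p + 4) = 0 at p ∈ {-4, -3, -1, 4}; ∂L/∂q = -45(q - 4)(q - 3)(q + 1)(q + 2) = 0 at q ∈ {-2, -1, 3, 4}.
The Hessian is diagonal: diag(L_pp, L_qq). Second derivatives: L_pp(-4)=360, L_pp(-3)=-210, L_pp(-1)=450, L_pp(4)=-4200; L_qq(-2)=1350, L_qq(-1)=-900, L_qq(3)=900, L_qq(4)=-1350.
Local maxima occur where both diagonal entries negative: (-3, -1), (-3, 4), (4, -1), (4, 4). Count: 4.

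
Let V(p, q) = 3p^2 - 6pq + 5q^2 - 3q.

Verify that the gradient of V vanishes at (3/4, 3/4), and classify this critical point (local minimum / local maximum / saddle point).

∇V = (6p - 6q, -6p + 10q - 3); substituting (3/4, 3/4) gives ∇V = (0, 0), so (3/4, 3/4) is indeed a critical point.
The Hessian of V is constant: H = [[6, -6], [-6, 10]].
det(H) = 6·10 − (-6)² = 24.
det(H) > 0 and tr(H) = 16 > 0, so H is positive definite and the point is a local minimum.

local minimum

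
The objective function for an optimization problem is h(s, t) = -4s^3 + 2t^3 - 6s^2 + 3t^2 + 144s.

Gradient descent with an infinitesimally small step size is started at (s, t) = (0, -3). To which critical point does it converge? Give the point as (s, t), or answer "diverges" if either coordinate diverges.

diverges

h is separable, so gradient descent decouples: s follows -∂h/∂s, t follows -∂h/∂t.
∂h/∂s = -12(s - 3)(s + 4); at s=0 this is 144, so s decreases.
∂h/∂t = 6t(t + 1); at t=-3 this is 36, so t decreases.
The t-coordinate has no critical point in that direction and runs off to infinity.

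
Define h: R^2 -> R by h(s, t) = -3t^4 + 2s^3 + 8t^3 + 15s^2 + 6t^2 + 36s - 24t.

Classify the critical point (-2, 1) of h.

The mixed partial ∂²h/∂s∂t is 0, so the Hessian at any point is diag(h_ss, h_tt) = diag(6(2s + 5), 12(-3t^2 + 4t + 1)).
At (-2, 1): H = diag(6, 24).
Both eigenvalues are positive, so H is positive definite: a local minimum.

local minimum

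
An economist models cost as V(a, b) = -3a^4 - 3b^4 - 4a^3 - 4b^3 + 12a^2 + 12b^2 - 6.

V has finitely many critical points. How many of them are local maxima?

V separates as a function of a plus a function of b, so ∇V=0 decouples.
∂V/∂a = -12a(a - 1)(a + 2) = 0 at a ∈ {-2, 0, 1}; ∂V/∂b = -12b(b - 1)(b + 2) = 0 at b ∈ {-2, 0, 1}.
The Hessian is diagonal: diag(V_aa, V_bb). Second derivatives: V_aa(-2)=-72, V_aa(0)=24, V_aa(1)=-36; V_bb(-2)=-72, V_bb(0)=24, V_bb(1)=-36.
Local maxima occur where both diagonal entries negative: (-2, -2), (-2, 1), (1, -2), (1, 1). Count: 4.

4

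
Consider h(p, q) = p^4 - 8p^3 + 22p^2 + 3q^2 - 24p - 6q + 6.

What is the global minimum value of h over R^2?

-6

h(p,q) separates as A(p) + B(q) + 6, so its minimum is min A + min B + 6.
A'(p) = 4(p - 3)(p - 2)(p - 1) vanishes at p ∈ {1, 2, 3}; B'(q) = 6q - 6 vanishes at q ∈ {1}.
Local minima of A (where A''>0): A(1)=-9, A(3)=-9. Local minima of B: B(1)=-3.
So the global minimum of h is A(1) + B(1) + 6 = -9 − 3 + 6 = -6, attained at (1, 1).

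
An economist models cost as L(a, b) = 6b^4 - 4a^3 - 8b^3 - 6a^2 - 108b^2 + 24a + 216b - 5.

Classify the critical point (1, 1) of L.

local maximum

The mixed partial ∂²L/∂a∂b is 0, so the Hessian at any point is diag(L_aa, L_bb) = diag(-12(2a + 1), 24(3b^2 - 2b - 9)).
At (1, 1): H = diag(-36, -192).
Both eigenvalues are negative, so H is negative definite: a local maximum.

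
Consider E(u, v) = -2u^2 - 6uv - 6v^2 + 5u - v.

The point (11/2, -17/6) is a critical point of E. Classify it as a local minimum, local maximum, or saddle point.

The Hessian of E is constant: H = [[-4, -6], [-6, -12]].
det(H) = (-4)·(-12) − (-6)² = 12.
det(H) > 0 and tr(H) = -16 < 0, so H is negative definite and the point is a local maximum.

local maximum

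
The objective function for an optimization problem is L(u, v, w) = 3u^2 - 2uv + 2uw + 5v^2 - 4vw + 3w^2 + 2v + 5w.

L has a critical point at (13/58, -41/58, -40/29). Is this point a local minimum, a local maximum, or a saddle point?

local minimum

The Hessian is constant: H = [[6, -2, 2], [-2, 10, -4], [2, -4, 6]].
Leading principal minors: Δ₁ = 6, Δ₂ = 56, Δ₃ = 232.
All leading minors are positive, so H is positive definite: a local minimum.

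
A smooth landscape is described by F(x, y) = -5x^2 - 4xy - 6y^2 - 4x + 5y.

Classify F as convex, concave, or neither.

F is quadratic, so its Hessian is the constant matrix H = [[-10, -4], [-4, -12]].
det(H) = 104, tr(H) = -22.
det(H) > 0 and tr(H) < 0, so H is negative definite everywhere: concave.

concave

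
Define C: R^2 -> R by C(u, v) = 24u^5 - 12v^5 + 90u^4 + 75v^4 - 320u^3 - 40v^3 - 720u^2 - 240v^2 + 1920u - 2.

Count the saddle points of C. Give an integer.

C separates as a function of u plus a function of v, so ∇C=0 decouples.
∂C/∂u = 120(u - 2)(u - 1)(u + 2)(u + 4) = 0 at u ∈ {-4, -2, 1, 2}; ∂C/∂v = -60v(v - 4)(v - 2)(v + 1) = 0 at v ∈ {-1, 0, 2, 4}.
The Hessian is diagonal: diag(C_uu, C_vv). Second derivatives: C_uu(-4)=-7200, C_uu(-2)=2880, C_uu(1)=-1800, C_uu(2)=2880; C_vv(-1)=900, C_vv(0)=-480, C_vv(2)=720, C_vv(4)=-2400.
Saddle points occur where the two diagonal entries have opposite signs: (-4, -1), (-4, 2), (-2, 0), (-2, 4), (1, -1), (1, 2), (2, 0), (2, 4). Count: 8.

8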